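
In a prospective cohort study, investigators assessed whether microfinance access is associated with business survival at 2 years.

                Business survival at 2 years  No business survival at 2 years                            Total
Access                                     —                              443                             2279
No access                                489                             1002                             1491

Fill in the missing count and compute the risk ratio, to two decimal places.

2.46

The missing cell is in the exposed row: 2279 − 443 = 1836.
So a = 1836, b = 443, c = 489, d = 1002.
RR = [a/(a+b)] / [c/(c+d)] = (1836/2279) / (489/1491) = 0.80562/0.32797 = 2.45639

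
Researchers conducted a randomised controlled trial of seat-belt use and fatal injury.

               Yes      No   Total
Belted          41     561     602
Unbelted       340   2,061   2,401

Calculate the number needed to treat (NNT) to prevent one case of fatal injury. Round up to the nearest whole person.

14

Risk in treated group = 41/602 = 0.06811; risk in control = 340/2401 = 0.14161.
Absolute risk reduction = 0.14161 − 0.06811 = 0.07350
NNT = 1 / ARR = 1 / 0.07350 = 13.605 → round up → 14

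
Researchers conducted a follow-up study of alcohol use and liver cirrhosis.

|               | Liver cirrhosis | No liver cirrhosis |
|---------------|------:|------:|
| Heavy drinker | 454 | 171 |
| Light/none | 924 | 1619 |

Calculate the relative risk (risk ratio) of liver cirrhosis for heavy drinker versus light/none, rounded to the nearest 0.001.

Cells: a = 454, b = 171, c = 924, d = 1619.
Risk in exposed = 454/625 = 0.72640; risk in unexposed = 924/2543 = 0.36335.
RR = 0.72640 / 0.36335 = 1.99917
The risk among the exposed is 2.00 times that among the unexposed.

1.999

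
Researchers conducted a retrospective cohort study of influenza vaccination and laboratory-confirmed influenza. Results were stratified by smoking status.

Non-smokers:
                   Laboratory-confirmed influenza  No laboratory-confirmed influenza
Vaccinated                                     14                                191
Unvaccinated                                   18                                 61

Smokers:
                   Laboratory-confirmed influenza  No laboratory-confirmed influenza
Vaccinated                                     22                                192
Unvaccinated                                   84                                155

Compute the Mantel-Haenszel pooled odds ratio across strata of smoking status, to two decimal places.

0.22

OR_MH = Σ(aᵢdᵢ/nᵢ) / Σ(bᵢcᵢ/nᵢ), where nᵢ is the stratum total.
Stratum 1 (Non-smokers): n = 284; a·d/n = 14·61/284 = 3.0070; b·c/n = 191·18/284 = 12.1056
Stratum 2 (Smokers): n = 453; a·d/n = 22·155/453 = 7.5276; b·c/n = 192·84/453 = 35.6026
OR_MH = (3.0070 + 7.5276) / (12.1056 + 35.6026) = 10.5346 / 47.7083 = 0.22081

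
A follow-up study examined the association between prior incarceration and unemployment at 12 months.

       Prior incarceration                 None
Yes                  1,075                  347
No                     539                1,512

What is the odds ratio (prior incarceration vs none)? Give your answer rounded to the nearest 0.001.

8.690

Reading the table with exposure as columns: a = 1075 (Prior incarceration, case), b = 539 (Prior incarceration, non-case), c = 347 (None, case), d = 1512.
OR = (a·d)/(b·c) = (1075 × 1512) / (539 × 347) = 1625400 / 187033 = 8.69045
The odds of unemployment at 12 months are about 8.69 times as high in the prior incarceration group.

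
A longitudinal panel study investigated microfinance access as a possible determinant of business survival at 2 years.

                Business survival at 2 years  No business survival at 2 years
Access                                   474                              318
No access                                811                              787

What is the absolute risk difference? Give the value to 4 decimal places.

Cells: a = 474, b = 318, c = 811, d = 787.
Risk in exposed = 474/792 = 0.598485; risk in unexposed = 811/1598 = 0.507509.
Risk difference = 0.598485 − 0.507509 = 0.090975

0.0910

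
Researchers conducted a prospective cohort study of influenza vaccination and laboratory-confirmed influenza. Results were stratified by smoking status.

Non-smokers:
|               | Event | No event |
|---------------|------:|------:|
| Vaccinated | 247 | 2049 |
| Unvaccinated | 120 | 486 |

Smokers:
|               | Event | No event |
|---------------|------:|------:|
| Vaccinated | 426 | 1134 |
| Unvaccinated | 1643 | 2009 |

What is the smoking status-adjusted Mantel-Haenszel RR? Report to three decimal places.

0.597

RR_MH = Σ(aᵢ·n₀ᵢ/nᵢ) / Σ(cᵢ·n₁ᵢ/nᵢ), with n₁ᵢ = aᵢ+bᵢ (exposed), n₀ᵢ = cᵢ+dᵢ (unexposed), nᵢ = n₁ᵢ+n₀ᵢ.
Stratum 1 (Non-smokers): n₁ = 2296, n₀ = 606, n = 2902; a·n₀/n = 247·606/2902 = 51.5789; c·n₁/n = 120·2296/2902 = 94.9414
Stratum 2 (Smokers): n₁ = 1560, n₀ = 3652, n = 5212; a·n₀/n = 426·3652/5212 = 298.4942; c·n₁/n = 1643·1560/5212 = 491.7652
RR_MH = (51.5789 + 298.4942) / (94.9414 + 491.7652) = 350.0732 / 586.7066 = 0.59668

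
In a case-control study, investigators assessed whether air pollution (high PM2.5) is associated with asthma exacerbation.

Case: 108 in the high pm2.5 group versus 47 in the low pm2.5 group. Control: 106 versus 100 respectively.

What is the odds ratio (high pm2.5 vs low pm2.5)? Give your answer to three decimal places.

2.168

From the description: a = 108, b = 106, c = 47, d = 100.
OR = (a·d)/(b·c) = (108 × 100) / (106 × 47) = 10800 / 4982 = 2.16780
The odds of asthma exacerbation are about 2.17 times as high in the high pm2.5 group.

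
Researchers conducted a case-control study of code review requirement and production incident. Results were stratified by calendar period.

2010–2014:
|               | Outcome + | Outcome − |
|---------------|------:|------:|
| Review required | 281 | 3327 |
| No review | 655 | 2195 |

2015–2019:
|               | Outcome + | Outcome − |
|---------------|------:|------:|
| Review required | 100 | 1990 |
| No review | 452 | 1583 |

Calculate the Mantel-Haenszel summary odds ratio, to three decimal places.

0.241

OR_MH = Σ(aᵢdᵢ/nᵢ) / Σ(bᵢcᵢ/nᵢ), where nᵢ is the stratum total.
Stratum 1 (2010–2014): n = 6458; a·d/n = 281·2195/6458 = 95.5087; b·c/n = 3327·655/6458 = 337.4396
Stratum 2 (2015–2019): n = 4125; a·d/n = 100·1583/4125 = 38.3758; b·c/n = 1990·452/4125 = 218.0558
OR_MH = (95.5087 + 38.3758) / (337.4396 + 218.0558) = 133.8844 / 555.4954 = 0.24102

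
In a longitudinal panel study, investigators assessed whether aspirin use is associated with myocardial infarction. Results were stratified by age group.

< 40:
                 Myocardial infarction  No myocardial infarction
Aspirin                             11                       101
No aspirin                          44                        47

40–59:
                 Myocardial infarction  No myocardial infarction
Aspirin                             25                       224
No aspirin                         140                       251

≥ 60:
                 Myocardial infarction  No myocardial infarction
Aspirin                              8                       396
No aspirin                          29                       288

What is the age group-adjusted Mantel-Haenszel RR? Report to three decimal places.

RR_MH = Σ(aᵢ·n₀ᵢ/nᵢ) / Σ(cᵢ·n₁ᵢ/nᵢ), with n₁ᵢ = aᵢ+bᵢ (exposed), n₀ᵢ = cᵢ+dᵢ (unexposed), nᵢ = n₁ᵢ+n₀ᵢ.
Stratum 1 (< 40): n₁ = 112, n₀ = 91, n = 203; a·n₀/n = 11·91/203 = 4.9310; c·n₁/n = 44·112/203 = 24.2759
Stratum 2 (40–59): n₁ = 249, n₀ = 391, n = 640; a·n₀/n = 25·391/640 = 15.2734; c·n₁/n = 140·249/640 = 54.4688
Stratum 3 (≥ 60): n₁ = 404, n₀ = 317, n = 721; a·n₀/n = 8·317/721 = 3.5173; c·n₁/n = 29·404/721 = 16.2497
RR_MH = (4.9310 + 15.2734 + 3.5173) / (24.2759 + 54.4688 + 16.2497) = 23.7218 / 94.9943 = 0.24972

0.250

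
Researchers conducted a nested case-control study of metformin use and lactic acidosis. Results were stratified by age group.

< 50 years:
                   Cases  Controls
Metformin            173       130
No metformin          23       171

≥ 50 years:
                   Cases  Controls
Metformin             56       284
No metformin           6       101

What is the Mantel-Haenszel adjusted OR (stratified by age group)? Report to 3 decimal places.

7.344

OR_MH = Σ(aᵢdᵢ/nᵢ) / Σ(bᵢcᵢ/nᵢ), where nᵢ is the stratum total.
Stratum 1 (< 50 years): n = 497; a·d/n = 173·171/497 = 59.5231; b·c/n = 130·23/497 = 6.0161
Stratum 2 (≥ 50 years): n = 447; a·d/n = 56·101/447 = 12.6532; b·c/n = 284·6/447 = 3.8121
OR_MH = (59.5231 + 12.6532) / (6.0161 + 3.8121) = 72.1764 / 9.8282 = 7.34382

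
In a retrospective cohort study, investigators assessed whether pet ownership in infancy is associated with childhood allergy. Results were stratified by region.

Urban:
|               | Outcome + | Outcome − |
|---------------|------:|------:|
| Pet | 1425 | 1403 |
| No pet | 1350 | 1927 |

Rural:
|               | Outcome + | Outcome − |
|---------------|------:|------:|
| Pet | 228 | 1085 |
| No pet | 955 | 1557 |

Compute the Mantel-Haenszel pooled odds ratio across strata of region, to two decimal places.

0.93

OR_MH = Σ(aᵢdᵢ/nᵢ) / Σ(bᵢcᵢ/nᵢ), where nᵢ is the stratum total.
Stratum 1 (Urban): n = 6105; a·d/n = 1425·1927/6105 = 449.7912; b·c/n = 1403·1350/6105 = 310.2457
Stratum 2 (Rural): n = 3825; a·d/n = 228·1557/3825 = 92.8094; b·c/n = 1085·955/3825 = 270.8954
OR_MH = (449.7912 + 92.8094) / (310.2457 + 270.8954) = 542.6006 / 581.1411 = 0.93368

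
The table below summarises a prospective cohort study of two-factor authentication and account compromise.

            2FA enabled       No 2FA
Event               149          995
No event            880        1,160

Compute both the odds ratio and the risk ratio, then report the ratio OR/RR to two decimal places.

0.63

Reading the table with exposure as columns: a = 149 (2FA enabled, case), b = 880 (2FA enabled, non-case), c = 995 (No 2FA, case), d = 1160.
OR = (149·1160)/(880·995) = 172840/875600 = 0.19740
Risk in exposed = 149/1029 = 0.14480; risk in unexposed = 995/2155 = 0.46172; RR = 0.31361
OR/RR = 0.19740 / 0.31361 = 0.62942
The outcome is not rare, so the OR lies further from 1 than the RR.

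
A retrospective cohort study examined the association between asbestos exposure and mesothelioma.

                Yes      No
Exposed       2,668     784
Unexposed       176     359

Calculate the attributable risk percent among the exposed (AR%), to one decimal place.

57.4

Cells: a = 2668, b = 784, c = 176, d = 359.
Risk in exposed = 2668/3452 = 0.77289; risk in unexposed = 176/535 = 0.32897.
RR = 0.77289/0.32897 = 2.34940
AR% = (RR − 1)/RR × 100 = (2.34940 − 1)/2.34940 × 100 = 57.4359%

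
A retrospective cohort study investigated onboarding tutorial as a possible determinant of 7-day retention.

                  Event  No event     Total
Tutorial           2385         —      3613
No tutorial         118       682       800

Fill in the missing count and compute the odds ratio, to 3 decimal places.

11.225

The missing cell is in the exposed row: 3613 − 2385 = 1228.
So a = 2385, b = 1228, c = 118, d = 682.
OR = (a·d)/(b·c) = (2385 × 682) / (1228 × 118) = 1626570 / 144904 = 11.22516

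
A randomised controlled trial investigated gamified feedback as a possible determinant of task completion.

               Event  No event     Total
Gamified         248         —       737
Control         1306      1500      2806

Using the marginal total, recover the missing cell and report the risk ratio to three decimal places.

0.723

The missing cell is in the exposed row: 737 − 248 = 489.
So a = 248, b = 489, c = 1306, d = 1500.
RR = [a/(a+b)] / [c/(c+d)] = (248/737) / (1306/2806) = 0.33650/0.46543 = 0.72298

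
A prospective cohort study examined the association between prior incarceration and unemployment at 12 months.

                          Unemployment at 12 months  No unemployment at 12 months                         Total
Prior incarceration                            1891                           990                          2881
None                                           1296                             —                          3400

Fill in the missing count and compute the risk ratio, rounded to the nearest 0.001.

1.722

The missing cell is in the unexposed row: 3400 − 1296 = 2104.
So a = 1891, b = 990, c = 1296, d = 2104.
RR = [a/(a+b)] / [c/(c+d)] = (1891/2881) / (1296/3400) = 0.65637/0.38118 = 1.72196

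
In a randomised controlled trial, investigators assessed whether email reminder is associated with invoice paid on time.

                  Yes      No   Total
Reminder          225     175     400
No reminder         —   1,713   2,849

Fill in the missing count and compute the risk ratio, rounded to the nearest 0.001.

The missing cell is in the unexposed row: 2849 − 1713 = 1136.
So a = 225, b = 175, c = 1136, d = 1713.
RR = [a/(a+b)] / [c/(c+d)] = (225/400) / (1136/2849) = 0.56250/0.39874 = 1.41071

1.411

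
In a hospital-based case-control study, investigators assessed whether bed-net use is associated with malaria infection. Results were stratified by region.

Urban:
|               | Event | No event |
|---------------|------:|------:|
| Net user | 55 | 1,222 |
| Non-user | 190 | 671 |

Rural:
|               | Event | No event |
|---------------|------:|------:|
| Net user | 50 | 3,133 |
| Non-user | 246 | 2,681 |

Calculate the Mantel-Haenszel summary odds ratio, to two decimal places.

OR_MH = Σ(aᵢdᵢ/nᵢ) / Σ(bᵢcᵢ/nᵢ), where nᵢ is the stratum total.
Stratum 1 (Urban): n = 2138; a·d/n = 55·671/2138 = 17.2615; b·c/n = 1222·190/2138 = 108.5968
Stratum 2 (Rural): n = 6110; a·d/n = 50·2681/6110 = 21.9394; b·c/n = 3133·246/6110 = 126.1404
OR_MH = (17.2615 + 21.9394) / (108.5968 + 126.1404) = 39.2009 / 234.7372 = 0.16700

0.17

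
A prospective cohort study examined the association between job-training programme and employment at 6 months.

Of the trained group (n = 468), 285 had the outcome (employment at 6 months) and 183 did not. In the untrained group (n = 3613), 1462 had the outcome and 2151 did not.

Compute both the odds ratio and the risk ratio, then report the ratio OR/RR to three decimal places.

From the description: a = 285, b = 183, c = 1462, d = 2151.
OR = (285·2151)/(183·1462) = 613035/267546 = 2.29133
Risk in exposed = 285/468 = 0.60897; risk in unexposed = 1462/3613 = 0.40465; RR = 1.50494
OR/RR = 2.29133 / 1.50494 = 1.52253
The outcome is not rare, so the OR lies further from 1 than the RR.

1.523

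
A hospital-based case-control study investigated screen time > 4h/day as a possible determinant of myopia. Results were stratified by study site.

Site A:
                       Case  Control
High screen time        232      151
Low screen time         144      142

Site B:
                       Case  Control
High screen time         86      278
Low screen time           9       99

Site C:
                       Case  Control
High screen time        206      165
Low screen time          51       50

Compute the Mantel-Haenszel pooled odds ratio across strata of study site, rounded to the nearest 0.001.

OR_MH = Σ(aᵢdᵢ/nᵢ) / Σ(bᵢcᵢ/nᵢ), where nᵢ is the stratum total.
Stratum 1 (Site A): n = 669; a·d/n = 232·142/669 = 49.2436; b·c/n = 151·144/669 = 32.5022
Stratum 2 (Site B): n = 472; a·d/n = 86·99/472 = 18.0381; b·c/n = 278·9/472 = 5.3008
Stratum 3 (Site C): n = 472; a·d/n = 206·50/472 = 21.8220; b·c/n = 165·51/472 = 17.8284
OR_MH = (49.2436 + 18.0381 + 21.8220) / (32.5022 + 5.3008 + 17.8284) = 89.1038 / 55.6315 = 1.60168

1.602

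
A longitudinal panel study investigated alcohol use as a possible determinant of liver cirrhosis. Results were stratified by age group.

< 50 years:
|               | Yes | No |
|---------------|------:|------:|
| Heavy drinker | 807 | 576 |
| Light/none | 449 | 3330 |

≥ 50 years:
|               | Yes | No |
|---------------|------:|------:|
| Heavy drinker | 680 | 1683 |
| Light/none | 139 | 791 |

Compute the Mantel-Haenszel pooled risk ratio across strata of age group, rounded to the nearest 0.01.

RR_MH = Σ(aᵢ·n₀ᵢ/nᵢ) / Σ(cᵢ·n₁ᵢ/nᵢ), with n₁ᵢ = aᵢ+bᵢ (exposed), n₀ᵢ = cᵢ+dᵢ (unexposed), nᵢ = n₁ᵢ+n₀ᵢ.
Stratum 1 (< 50 years): n₁ = 1383, n₀ = 3779, n = 5162; a·n₀/n = 807·3779/5162 = 590.7890; c·n₁/n = 449·1383/5162 = 120.2958
Stratum 2 (≥ 50 years): n₁ = 2363, n₀ = 930, n = 3293; a·n₀/n = 680·930/3293 = 192.0437; c·n₁/n = 139·2363/3293 = 99.7440
RR_MH = (590.7890 + 192.0437) / (120.2958 + 99.7440) = 782.8328 / 220.0398 = 3.55769

3.56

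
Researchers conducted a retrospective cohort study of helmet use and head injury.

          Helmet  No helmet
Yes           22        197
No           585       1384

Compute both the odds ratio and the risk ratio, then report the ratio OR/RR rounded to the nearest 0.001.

0.908

Reading the table with exposure as columns: a = 22 (Helmet, case), b = 585 (Helmet, non-case), c = 197 (No helmet, case), d = 1384.
OR = (22·1384)/(585·197) = 30448/115245 = 0.26420
Risk in exposed = 22/607 = 0.03624; risk in unexposed = 197/1581 = 0.12460; RR = 0.29087
OR/RR = 0.26420 / 0.29087 = 0.90832
The outcome is not rare, so the OR lies further from 1 than the RR.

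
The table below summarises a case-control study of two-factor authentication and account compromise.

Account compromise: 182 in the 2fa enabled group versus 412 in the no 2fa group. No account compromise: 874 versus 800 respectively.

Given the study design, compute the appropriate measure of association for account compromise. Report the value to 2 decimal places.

0.40

From the description: a = 182, b = 874, c = 412, d = 800.
This is a case-control study: participants were sampled on outcome status, so risks in the source population cannot be estimated directly — relative risk is not valid here. The odds ratio is the appropriate measure.
OR = (a·d)/(b·c) = (182 × 800) / (874 × 412) = 145600 / 360088 = 0.40435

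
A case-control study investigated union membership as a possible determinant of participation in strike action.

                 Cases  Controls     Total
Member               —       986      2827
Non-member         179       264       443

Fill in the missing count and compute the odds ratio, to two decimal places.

2.75

The missing cell is in the exposed row: 2827 − 986 = 1841.
So a = 1841, b = 986, c = 179, d = 264.
OR = (a·d)/(b·c) = (1841 × 264) / (986 × 179) = 486024 / 176494 = 2.75377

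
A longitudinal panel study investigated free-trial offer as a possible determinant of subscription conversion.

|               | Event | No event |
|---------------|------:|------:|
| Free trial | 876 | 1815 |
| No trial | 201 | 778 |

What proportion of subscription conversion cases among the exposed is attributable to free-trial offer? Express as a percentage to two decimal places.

Cells: a = 876, b = 1815, c = 201, d = 778.
Risk in exposed = 876/2691 = 0.32553; risk in unexposed = 201/979 = 0.20531.
RR = 0.32553/0.20531 = 1.58554
AR% = (RR − 1)/RR × 100 = (1.58554 − 1)/1.58554 × 100 = 36.9300%

36.93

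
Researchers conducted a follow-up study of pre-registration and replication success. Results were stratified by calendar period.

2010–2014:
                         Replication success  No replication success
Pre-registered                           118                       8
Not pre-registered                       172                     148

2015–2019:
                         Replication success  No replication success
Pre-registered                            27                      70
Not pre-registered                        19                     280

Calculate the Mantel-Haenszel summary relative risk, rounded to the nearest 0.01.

1.97

RR_MH = Σ(aᵢ·n₀ᵢ/nᵢ) / Σ(cᵢ·n₁ᵢ/nᵢ), with n₁ᵢ = aᵢ+bᵢ (exposed), n₀ᵢ = cᵢ+dᵢ (unexposed), nᵢ = n₁ᵢ+n₀ᵢ.
Stratum 1 (2010–2014): n₁ = 126, n₀ = 320, n = 446; a·n₀/n = 118·320/446 = 84.6637; c·n₁/n = 172·126/446 = 48.5919
Stratum 2 (2015–2019): n₁ = 97, n₀ = 299, n = 396; a·n₀/n = 27·299/396 = 20.3864; c·n₁/n = 19·97/396 = 4.6540
RR_MH = (84.6637 + 20.3864) / (48.5919 + 4.6540) = 105.0500 / 53.2460 = 1.97292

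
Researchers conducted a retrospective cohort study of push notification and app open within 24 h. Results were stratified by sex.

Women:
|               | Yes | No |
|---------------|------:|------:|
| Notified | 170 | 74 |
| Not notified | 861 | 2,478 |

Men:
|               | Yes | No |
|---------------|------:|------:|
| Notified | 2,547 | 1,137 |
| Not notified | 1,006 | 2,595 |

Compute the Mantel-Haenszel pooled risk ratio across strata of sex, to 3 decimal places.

2.498

RR_MH = Σ(aᵢ·n₀ᵢ/nᵢ) / Σ(cᵢ·n₁ᵢ/nᵢ), with n₁ᵢ = aᵢ+bᵢ (exposed), n₀ᵢ = cᵢ+dᵢ (unexposed), nᵢ = n₁ᵢ+n₀ᵢ.
Stratum 1 (Women): n₁ = 244, n₀ = 3339, n = 3583; a·n₀/n = 170·3339/3583 = 158.4231; c·n₁/n = 861·244/3583 = 58.6335
Stratum 2 (Men): n₁ = 3684, n₀ = 3601, n = 7285; a·n₀/n = 2547·3601/7285 = 1258.9907; c·n₁/n = 1006·3684/7285 = 508.7308
RR_MH = (158.4231 + 1258.9907) / (58.6335 + 508.7308) = 1417.4138 / 567.3644 = 2.49824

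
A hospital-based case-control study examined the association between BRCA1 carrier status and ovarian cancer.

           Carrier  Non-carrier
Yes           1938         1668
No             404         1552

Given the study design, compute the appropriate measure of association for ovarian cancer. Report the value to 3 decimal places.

Reading the table with exposure as columns: a = 1938 (Carrier, case), b = 404 (Carrier, non-case), c = 1668 (Non-carrier, case), d = 1552.
This is a hospital-based case-control study: participants were sampled on outcome status, so risks in the source population cannot be estimated directly — relative risk is not valid here. The odds ratio is the appropriate measure.
OR = (a·d)/(b·c) = (1938 × 1552) / (404 × 1668) = 3007776 / 673872 = 4.46342

4.463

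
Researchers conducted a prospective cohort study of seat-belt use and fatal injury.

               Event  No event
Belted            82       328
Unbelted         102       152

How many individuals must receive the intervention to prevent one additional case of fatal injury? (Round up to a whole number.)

5

Risk in treated group = 82/410 = 0.20000; risk in control = 102/254 = 0.40157.
Absolute risk reduction = 0.40157 − 0.20000 = 0.20157
NNT = 1 / ARR = 1 / 0.20157 = 4.961 → round up → 5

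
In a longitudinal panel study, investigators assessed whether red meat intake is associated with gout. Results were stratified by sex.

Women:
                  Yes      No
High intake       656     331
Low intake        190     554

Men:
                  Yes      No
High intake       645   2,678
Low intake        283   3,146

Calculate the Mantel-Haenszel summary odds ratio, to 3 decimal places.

3.436

OR_MH = Σ(aᵢdᵢ/nᵢ) / Σ(bᵢcᵢ/nᵢ), where nᵢ is the stratum total.
Stratum 1 (Women): n = 1731; a·d/n = 656·554/1731 = 209.9503; b·c/n = 331·190/1731 = 36.3316
Stratum 2 (Men): n = 6752; a·d/n = 645·3146/6752 = 300.5287; b·c/n = 2678·283/6752 = 112.2444
OR_MH = (209.9503 + 300.5287) / (36.3316 + 112.2444) = 510.4790 / 148.5760 = 3.43581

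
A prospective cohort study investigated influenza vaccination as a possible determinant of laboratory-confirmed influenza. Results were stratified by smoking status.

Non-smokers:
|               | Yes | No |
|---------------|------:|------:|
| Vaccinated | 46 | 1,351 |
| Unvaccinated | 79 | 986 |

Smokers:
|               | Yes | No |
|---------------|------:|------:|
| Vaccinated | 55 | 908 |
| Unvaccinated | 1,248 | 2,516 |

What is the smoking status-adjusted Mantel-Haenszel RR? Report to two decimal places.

0.21

RR_MH = Σ(aᵢ·n₀ᵢ/nᵢ) / Σ(cᵢ·n₁ᵢ/nᵢ), with n₁ᵢ = aᵢ+bᵢ (exposed), n₀ᵢ = cᵢ+dᵢ (unexposed), nᵢ = n₁ᵢ+n₀ᵢ.
Stratum 1 (Non-smokers): n₁ = 1397, n₀ = 1065, n = 2462; a·n₀/n = 46·1065/2462 = 19.8985; c·n₁/n = 79·1397/2462 = 44.8266
Stratum 2 (Smokers): n₁ = 963, n₀ = 3764, n = 4727; a·n₀/n = 55·3764/4727 = 43.7952; c·n₁/n = 1248·963/4727 = 254.2467
RR_MH = (19.8985 + 43.7952) / (44.8266 + 254.2467) = 63.6937 / 299.0732 = 0.21297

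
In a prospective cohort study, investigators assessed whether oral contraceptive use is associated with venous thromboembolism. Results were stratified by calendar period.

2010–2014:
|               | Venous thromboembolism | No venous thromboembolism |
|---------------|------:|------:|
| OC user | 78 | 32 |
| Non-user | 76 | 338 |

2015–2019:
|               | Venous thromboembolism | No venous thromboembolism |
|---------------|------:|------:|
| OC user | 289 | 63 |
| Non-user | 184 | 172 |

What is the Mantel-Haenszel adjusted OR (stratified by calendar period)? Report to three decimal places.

OR_MH = Σ(aᵢdᵢ/nᵢ) / Σ(bᵢcᵢ/nᵢ), where nᵢ is the stratum total.
Stratum 1 (2010–2014): n = 524; a·d/n = 78·338/524 = 50.3130; b·c/n = 32·76/524 = 4.6412
Stratum 2 (2015–2019): n = 708; a·d/n = 289·172/708 = 70.2090; b·c/n = 63·184/708 = 16.3729
OR_MH = (50.3130 + 70.2090) / (4.6412 + 16.3729) = 120.5220 / 21.0141 = 5.73529

5.735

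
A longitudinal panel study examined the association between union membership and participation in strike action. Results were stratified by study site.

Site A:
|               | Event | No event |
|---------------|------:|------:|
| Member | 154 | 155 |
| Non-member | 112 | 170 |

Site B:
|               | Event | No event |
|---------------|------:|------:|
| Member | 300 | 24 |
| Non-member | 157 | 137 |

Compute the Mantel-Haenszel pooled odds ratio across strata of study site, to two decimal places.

3.12

OR_MH = Σ(aᵢdᵢ/nᵢ) / Σ(bᵢcᵢ/nᵢ), where nᵢ is the stratum total.
Stratum 1 (Site A): n = 591; a·d/n = 154·170/591 = 44.2978; b·c/n = 155·112/591 = 29.3739
Stratum 2 (Site B): n = 618; a·d/n = 300·137/618 = 66.5049; b·c/n = 24·157/618 = 6.0971
OR_MH = (44.2978 + 66.5049) / (29.3739 + 6.0971) = 110.8027 / 35.4710 = 3.12375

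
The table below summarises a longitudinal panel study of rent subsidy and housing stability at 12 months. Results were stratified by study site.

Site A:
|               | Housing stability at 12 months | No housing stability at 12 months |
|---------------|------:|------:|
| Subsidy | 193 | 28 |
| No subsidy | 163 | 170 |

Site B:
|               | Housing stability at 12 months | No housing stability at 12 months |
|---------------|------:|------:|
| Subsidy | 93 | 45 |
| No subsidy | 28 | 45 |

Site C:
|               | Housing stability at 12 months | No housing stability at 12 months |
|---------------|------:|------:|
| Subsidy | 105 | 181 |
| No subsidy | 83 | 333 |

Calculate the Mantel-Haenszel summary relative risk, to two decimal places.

RR_MH = Σ(aᵢ·n₀ᵢ/nᵢ) / Σ(cᵢ·n₁ᵢ/nᵢ), with n₁ᵢ = aᵢ+bᵢ (exposed), n₀ᵢ = cᵢ+dᵢ (unexposed), nᵢ = n₁ᵢ+n₀ᵢ.
Stratum 1 (Site A): n₁ = 221, n₀ = 333, n = 554; a·n₀/n = 193·333/554 = 116.0090; c·n₁/n = 163·221/554 = 65.0235
Stratum 2 (Site B): n₁ = 138, n₀ = 73, n = 211; a·n₀/n = 93·73/211 = 32.1754; c·n₁/n = 28·138/211 = 18.3128
Stratum 3 (Site C): n₁ = 286, n₀ = 416, n = 702; a·n₀/n = 105·416/702 = 62.2222; c·n₁/n = 83·286/702 = 33.8148
RR_MH = (116.0090 + 32.1754 + 62.2222) / (65.0235 + 18.3128 + 33.8148) = 210.4066 / 117.1511 = 1.79603

1.80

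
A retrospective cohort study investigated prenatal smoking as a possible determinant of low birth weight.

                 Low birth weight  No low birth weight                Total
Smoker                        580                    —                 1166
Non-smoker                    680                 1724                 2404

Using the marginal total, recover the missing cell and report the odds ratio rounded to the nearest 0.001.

2.509

The missing cell is in the exposed row: 1166 − 580 = 586.
So a = 580, b = 586, c = 680, d = 1724.
OR = (a·d)/(b·c) = (580 × 1724) / (586 × 680) = 999920 / 398480 = 2.50934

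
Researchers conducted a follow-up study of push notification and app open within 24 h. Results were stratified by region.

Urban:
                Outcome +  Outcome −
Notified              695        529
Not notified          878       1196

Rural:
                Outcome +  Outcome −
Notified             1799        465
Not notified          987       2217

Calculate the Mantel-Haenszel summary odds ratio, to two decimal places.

4.37

OR_MH = Σ(aᵢdᵢ/nᵢ) / Σ(bᵢcᵢ/nᵢ), where nᵢ is the stratum total.
Stratum 1 (Urban): n = 3298; a·d/n = 695·1196/3298 = 252.0376; b·c/n = 529·878/3298 = 140.8314
Stratum 2 (Rural): n = 5468; a·d/n = 1799·2217/5468 = 729.4044; b·c/n = 465·987/5468 = 83.9347
OR_MH = (252.0376 + 729.4044) / (140.8314 + 83.9347) = 981.4420 / 224.7661 = 4.36650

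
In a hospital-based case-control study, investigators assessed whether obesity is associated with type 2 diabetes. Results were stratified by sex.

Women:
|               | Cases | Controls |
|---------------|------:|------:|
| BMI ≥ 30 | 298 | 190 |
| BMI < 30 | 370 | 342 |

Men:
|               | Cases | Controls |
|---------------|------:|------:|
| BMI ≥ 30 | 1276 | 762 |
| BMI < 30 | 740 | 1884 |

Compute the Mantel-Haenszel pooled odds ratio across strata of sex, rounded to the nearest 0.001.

OR_MH = Σ(aᵢdᵢ/nᵢ) / Σ(bᵢcᵢ/nᵢ), where nᵢ is the stratum total.
Stratum 1 (Women): n = 1200; a·d/n = 298·342/1200 = 84.9300; b·c/n = 190·370/1200 = 58.5833
Stratum 2 (Men): n = 4662; a·d/n = 1276·1884/4662 = 515.6551; b·c/n = 762·740/4662 = 120.9524
OR_MH = (84.9300 + 515.6551) / (58.5833 + 120.9524) = 600.5851 / 179.5357 = 3.34521

3.345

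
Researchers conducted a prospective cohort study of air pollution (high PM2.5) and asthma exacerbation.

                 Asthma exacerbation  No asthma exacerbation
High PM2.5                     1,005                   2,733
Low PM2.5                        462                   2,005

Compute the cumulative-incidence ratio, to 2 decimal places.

1.44

Cells: a = 1005, b = 2733, c = 462, d = 2005.
Risk in exposed = 1005/3738 = 0.26886; risk in unexposed = 462/2467 = 0.18727.
RR = 0.26886 / 0.18727 = 1.43567
The risk among the exposed is 1.44 times that among the unexposed.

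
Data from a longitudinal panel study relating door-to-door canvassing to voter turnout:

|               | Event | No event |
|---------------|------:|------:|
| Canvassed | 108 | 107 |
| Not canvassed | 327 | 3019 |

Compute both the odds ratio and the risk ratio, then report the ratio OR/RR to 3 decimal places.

1.813

Cells: a = 108, b = 107, c = 327, d = 3019.
OR = (108·3019)/(107·327) = 326052/34989 = 9.31870
Risk in exposed = 108/215 = 0.50233; risk in unexposed = 327/3346 = 0.09773; RR = 5.14000
OR/RR = 9.31870 / 5.14000 = 1.81298
The outcome is not rare, so the OR lies further from 1 than the RR.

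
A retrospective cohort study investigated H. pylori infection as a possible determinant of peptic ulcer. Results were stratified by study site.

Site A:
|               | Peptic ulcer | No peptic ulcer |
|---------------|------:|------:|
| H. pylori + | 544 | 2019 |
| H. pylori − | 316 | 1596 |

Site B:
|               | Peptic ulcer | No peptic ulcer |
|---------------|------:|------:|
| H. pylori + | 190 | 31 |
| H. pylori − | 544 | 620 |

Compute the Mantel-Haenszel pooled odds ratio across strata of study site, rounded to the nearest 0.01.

1.80

OR_MH = Σ(aᵢdᵢ/nᵢ) / Σ(bᵢcᵢ/nᵢ), where nᵢ is the stratum total.
Stratum 1 (Site A): n = 4475; a·d/n = 544·1596/4475 = 194.0165; b·c/n = 2019·316/4475 = 142.5707
Stratum 2 (Site B): n = 1385; a·d/n = 190·620/1385 = 85.0542; b·c/n = 31·544/1385 = 12.1762
OR_MH = (194.0165 + 85.0542) / (142.5707 + 12.1762) = 279.0707 / 154.7469 = 1.80340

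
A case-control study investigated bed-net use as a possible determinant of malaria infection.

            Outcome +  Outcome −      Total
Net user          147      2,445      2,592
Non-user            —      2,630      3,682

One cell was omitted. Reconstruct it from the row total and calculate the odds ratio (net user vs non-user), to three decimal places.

The missing cell is in the unexposed row: 3682 − 2630 = 1052.
So a = 147, b = 2445, c = 1052, d = 2630.
OR = (a·d)/(b·c) = (147 × 2630) / (2445 × 1052) = 386610 / 2572140 = 0.15031

0.150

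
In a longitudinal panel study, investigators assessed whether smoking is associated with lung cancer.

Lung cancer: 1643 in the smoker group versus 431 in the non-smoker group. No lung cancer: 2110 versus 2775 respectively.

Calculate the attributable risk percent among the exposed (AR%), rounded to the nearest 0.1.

69.3

From the description: a = 1643, b = 2110, c = 431, d = 2775.
Risk in exposed = 1643/3753 = 0.43778; risk in unexposed = 431/3206 = 0.13444.
RR = 0.43778/0.13444 = 3.25646
AR% = (RR − 1)/RR × 100 = (3.25646 − 1)/3.25646 × 100 = 69.2918%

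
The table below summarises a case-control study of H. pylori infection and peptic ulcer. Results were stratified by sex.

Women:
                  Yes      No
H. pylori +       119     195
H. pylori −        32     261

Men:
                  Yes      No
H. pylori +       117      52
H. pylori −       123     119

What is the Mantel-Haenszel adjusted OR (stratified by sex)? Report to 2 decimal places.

3.29

OR_MH = Σ(aᵢdᵢ/nᵢ) / Σ(bᵢcᵢ/nᵢ), where nᵢ is the stratum total.
Stratum 1 (Women): n = 607; a·d/n = 119·261/607 = 51.1680; b·c/n = 195·32/607 = 10.2801
Stratum 2 (Men): n = 411; a·d/n = 117·119/411 = 33.8759; b·c/n = 52·123/411 = 15.5620
OR_MH = (51.1680 + 33.8759) / (10.2801 + 15.5620) = 85.0440 / 25.8421 = 3.29091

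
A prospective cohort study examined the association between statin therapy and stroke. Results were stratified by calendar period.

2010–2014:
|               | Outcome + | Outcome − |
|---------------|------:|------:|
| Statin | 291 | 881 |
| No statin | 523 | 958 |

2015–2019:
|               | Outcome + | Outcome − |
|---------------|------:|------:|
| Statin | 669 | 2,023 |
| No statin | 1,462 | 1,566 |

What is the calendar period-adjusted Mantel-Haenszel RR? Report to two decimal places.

0.56

RR_MH = Σ(aᵢ·n₀ᵢ/nᵢ) / Σ(cᵢ·n₁ᵢ/nᵢ), with n₁ᵢ = aᵢ+bᵢ (exposed), n₀ᵢ = cᵢ+dᵢ (unexposed), nᵢ = n₁ᵢ+n₀ᵢ.
Stratum 1 (2010–2014): n₁ = 1172, n₀ = 1481, n = 2653; a·n₀/n = 291·1481/2653 = 162.4467; c·n₁/n = 523·1172/2653 = 231.0426
Stratum 2 (2015–2019): n₁ = 2692, n₀ = 3028, n = 5720; a·n₀/n = 669·3028/5720 = 354.1490; c·n₁/n = 1462·2692/5720 = 688.0601
RR_MH = (162.4467 + 354.1490) / (231.0426 + 688.0601) = 516.5956 / 919.1027 = 0.56207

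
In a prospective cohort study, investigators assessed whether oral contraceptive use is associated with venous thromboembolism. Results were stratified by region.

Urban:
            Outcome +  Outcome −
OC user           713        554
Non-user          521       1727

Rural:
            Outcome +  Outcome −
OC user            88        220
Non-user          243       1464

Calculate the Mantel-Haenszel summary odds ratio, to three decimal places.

3.813

OR_MH = Σ(aᵢdᵢ/nᵢ) / Σ(bᵢcᵢ/nᵢ), where nᵢ is the stratum total.
Stratum 1 (Urban): n = 3515; a·d/n = 713·1727/3515 = 350.3132; b·c/n = 554·521/3515 = 82.1149
Stratum 2 (Rural): n = 2015; a·d/n = 88·1464/2015 = 63.9365; b·c/n = 220·243/2015 = 26.5310
OR_MH = (350.3132 + 63.9365) / (82.1149 + 26.5310) = 414.2497 / 108.6460 = 3.81284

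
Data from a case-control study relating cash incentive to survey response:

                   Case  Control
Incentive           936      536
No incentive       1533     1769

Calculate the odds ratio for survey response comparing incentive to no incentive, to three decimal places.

Cells: a = 936, b = 536, c = 1533, d = 1769.
OR = (a·d)/(b·c) = (936 × 1769) / (536 × 1533) = 1655784 / 821688 = 2.01510
The odds of survey response are about 2.02 times as high in the incentive group.

2.015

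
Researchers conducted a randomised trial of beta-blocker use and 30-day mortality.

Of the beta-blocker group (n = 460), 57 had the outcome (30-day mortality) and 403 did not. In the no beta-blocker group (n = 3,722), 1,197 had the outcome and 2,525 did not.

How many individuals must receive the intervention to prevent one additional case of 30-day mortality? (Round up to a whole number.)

6

Risk in treated group = 57/460 = 0.12391; risk in control = 1197/3722 = 0.32160.
Absolute risk reduction = 0.32160 − 0.12391 = 0.19769
NNT = 1 / ARR = 1 / 0.19769 = 5.058 → round up → 6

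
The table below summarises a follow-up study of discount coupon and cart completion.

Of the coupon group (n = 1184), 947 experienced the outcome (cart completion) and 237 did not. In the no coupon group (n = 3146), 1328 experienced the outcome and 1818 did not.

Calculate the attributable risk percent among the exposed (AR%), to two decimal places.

47.22

From the description: a = 947, b = 237, c = 1328, d = 1818.
Risk in exposed = 947/1184 = 0.79983; risk in unexposed = 1328/3146 = 0.42212.
RR = 0.79983/0.42212 = 1.89478
AR% = (RR − 1)/RR × 100 = (1.89478 − 1)/1.89478 × 100 = 47.2234%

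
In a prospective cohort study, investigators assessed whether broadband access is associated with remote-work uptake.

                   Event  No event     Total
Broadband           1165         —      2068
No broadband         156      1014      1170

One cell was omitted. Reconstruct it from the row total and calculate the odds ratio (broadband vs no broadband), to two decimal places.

The missing cell is in the exposed row: 2068 − 1165 = 903.
So a = 1165, b = 903, c = 156, d = 1014.
OR = (a·d)/(b·c) = (1165 × 1014) / (903 × 156) = 1181310 / 140868 = 8.38594

8.39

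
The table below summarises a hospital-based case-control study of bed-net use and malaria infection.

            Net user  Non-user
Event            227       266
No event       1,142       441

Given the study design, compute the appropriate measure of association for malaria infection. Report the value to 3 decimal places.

0.330

Reading the table with exposure as columns: a = 227 (Net user, case), b = 1142 (Net user, non-case), c = 266 (Non-user, case), d = 441.
This is a hospital-based case-control study: participants were sampled on outcome status, so risks in the source population cannot be estimated directly — relative risk is not valid here. The odds ratio is the appropriate measure.
OR = (a·d)/(b·c) = (227 × 441) / (1142 × 266) = 100107 / 303772 = 0.32955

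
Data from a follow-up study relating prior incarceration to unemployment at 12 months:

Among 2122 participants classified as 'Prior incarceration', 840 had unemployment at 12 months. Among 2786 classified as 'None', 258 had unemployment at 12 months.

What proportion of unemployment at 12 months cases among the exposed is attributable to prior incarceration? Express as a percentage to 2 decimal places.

76.61

From the description: a = 840, b = 1282, c = 258, d = 2528.
Risk in exposed = 840/2122 = 0.39585; risk in unexposed = 258/2786 = 0.09261.
RR = 0.39585/0.09261 = 4.27460
AR% = (RR − 1)/RR × 100 = (4.27460 − 1)/4.27460 × 100 = 76.6060%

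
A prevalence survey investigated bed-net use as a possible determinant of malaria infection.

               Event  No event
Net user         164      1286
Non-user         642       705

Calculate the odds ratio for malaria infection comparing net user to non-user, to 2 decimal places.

0.14

Cells: a = 164, b = 1286, c = 642, d = 705.
OR = (a·d)/(b·c) = (164 × 705) / (1286 × 642) = 115620 / 825612 = 0.14004
Exposure is associated with lower odds of malaria infection (OR = 0.14 < 1).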